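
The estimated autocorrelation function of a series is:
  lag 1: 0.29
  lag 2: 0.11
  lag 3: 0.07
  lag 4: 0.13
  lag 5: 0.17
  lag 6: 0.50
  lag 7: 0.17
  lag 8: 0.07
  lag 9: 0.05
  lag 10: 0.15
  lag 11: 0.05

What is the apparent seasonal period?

6

The largest autocorrelation is r_6 = 0.50; the remaining lags stay at or below 0.29. The elevated value at lag 1 (0.29), dropping to 0.11 at lag 2, reflects decaying short-term dependence rather than seasonality.
The dominant spike at lag 6 indicates a seasonal period of 6.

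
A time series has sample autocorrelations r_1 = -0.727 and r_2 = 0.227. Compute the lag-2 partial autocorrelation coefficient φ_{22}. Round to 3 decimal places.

-0.640

φ_{22} = (r_2 − r_1²) / (1 − r_1²)
r_1² = (-0.727)² = 0.528529
Numerator = 0.227 − 0.5285 = -0.3015; denominator = 1 − 0.5285 = 0.4715
φ_{22} = -0.3015 / 0.4715 = -0.640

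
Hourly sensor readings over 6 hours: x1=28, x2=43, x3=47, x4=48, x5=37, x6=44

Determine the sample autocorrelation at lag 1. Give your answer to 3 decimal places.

Mean x̄ = (28 + 43 + 47 + 48 + 37 + 44)/6 = 41.1667
Deviations from mean: -13.1667, 1.8333, 5.8333, 6.8333, -4.1667, 2.8333
Σ(x_t−x̄)(x_{t+1}−x̄) = (-24.1389) + (10.6944) + (39.8611) + (-28.4722) + (-11.8056) = -13.8611
Denominator Σ(x_t−x̄)² = 282.8333
r_1 = -13.8611 / 282.8333 = -0.049

-0.049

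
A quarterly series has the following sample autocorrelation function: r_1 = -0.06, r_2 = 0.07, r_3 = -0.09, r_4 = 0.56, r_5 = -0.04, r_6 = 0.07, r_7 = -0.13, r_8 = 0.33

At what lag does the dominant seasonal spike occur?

The largest autocorrelation is r_4 = 0.56, with a weaker echo at lag 8 (0.33); the remaining lags stay at or below 0.07.
The dominant spike at lag 4 indicates a seasonal period of 4.

4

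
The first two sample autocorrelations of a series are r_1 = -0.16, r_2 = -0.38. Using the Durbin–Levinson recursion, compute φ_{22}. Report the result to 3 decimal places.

φ_{22} = (r_2 − r_1²) / (1 − r_1²)
r_1² = (-0.16)² = 0.0256
Numerator = -0.38 − 0.0256 = -0.4056; denominator = 1 − 0.0256 = 0.9744
φ_{22} = -0.4056 / 0.9744 = -0.416

-0.416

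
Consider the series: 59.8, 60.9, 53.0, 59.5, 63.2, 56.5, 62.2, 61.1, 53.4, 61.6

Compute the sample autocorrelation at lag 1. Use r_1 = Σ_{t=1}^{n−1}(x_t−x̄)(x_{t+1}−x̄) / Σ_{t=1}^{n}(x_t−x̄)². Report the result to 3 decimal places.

-0.416

Mean x̄ = (59.8 + 60.9 + 53.0 + 59.5 + 63.2 + 56.5 + 62.2 + 61.1 + 53.4 + 61.6)/10 = 59.1200
Numerator Σ_{t=1}^{9}(x_t−x̄)(x_{t+1}−x̄) = -48.6304
Denominator Σ(x_t−x̄)² = 117.0160
r_1 = -48.6304 / 117.0160 = -0.416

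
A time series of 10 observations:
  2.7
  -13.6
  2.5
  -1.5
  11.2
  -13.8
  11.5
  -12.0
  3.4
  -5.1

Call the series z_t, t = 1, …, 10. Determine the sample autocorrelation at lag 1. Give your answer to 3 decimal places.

-0.768

Mean z̄ = (2.7 − 13.6 + 2.5 − 1.5 + 11.2 − 13.8 + 11.5 − 12.0 + 3.4 − 5.1)/10 = -1.4700
Numerator Σ_{t=1}^{9}(z_t−z̄)(z_{t+1}−z̄) = -620.9119
Denominator Σ(z_t−z̄)² = 808.8410
r_1 = -620.9119 / 808.8410 = -0.768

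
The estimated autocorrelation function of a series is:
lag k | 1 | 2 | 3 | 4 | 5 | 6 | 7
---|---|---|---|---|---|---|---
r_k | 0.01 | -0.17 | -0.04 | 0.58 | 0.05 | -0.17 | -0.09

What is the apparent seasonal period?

The largest autocorrelation is r_4 = 0.58; the remaining lags stay at or below 0.05.
The dominant spike at lag 4 indicates a seasonal period of 4.

4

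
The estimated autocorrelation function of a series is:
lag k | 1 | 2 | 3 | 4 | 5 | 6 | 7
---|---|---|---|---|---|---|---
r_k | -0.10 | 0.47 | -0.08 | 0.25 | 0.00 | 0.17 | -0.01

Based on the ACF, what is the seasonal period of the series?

The largest autocorrelation is r_2 = 0.47, with weaker echoes at lags 4 (0.25) and 6 (0.17); the remaining lags stay at or below 0.00.
The dominant spike at lag 2 indicates a seasonal period of 2.

2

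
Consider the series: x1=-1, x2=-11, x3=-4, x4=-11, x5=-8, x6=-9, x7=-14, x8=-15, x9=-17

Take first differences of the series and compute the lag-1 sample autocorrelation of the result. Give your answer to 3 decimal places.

-0.694

First differences Δx: -10, 7, -7, 3, -1, -5, -1, -2
Mean of differences = -2.0000
Numerator Σ(Δx_t−Δx̄)(Δx_{t+1}−Δx̄) = -143.0000
Denominator Σ(Δx_t−Δx̄)² = 206.0000
r_1(Δx) = -143.0000 / 206.0000 = -0.694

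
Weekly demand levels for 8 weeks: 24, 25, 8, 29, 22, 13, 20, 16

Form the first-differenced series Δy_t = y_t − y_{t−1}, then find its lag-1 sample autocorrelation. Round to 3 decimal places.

-0.606

First differences Δy: 1, -17, 21, -7, -9, 7, -4
Mean of differences = -1.1429
Numerator Σ(Δy_t−Δȳ)(Δy_{t+1}−Δȳ) = -556.0204
Denominator Σ(Δy_t−Δȳ)² = 916.8571
r_1(Δy) = -556.0204 / 916.8571 = -0.606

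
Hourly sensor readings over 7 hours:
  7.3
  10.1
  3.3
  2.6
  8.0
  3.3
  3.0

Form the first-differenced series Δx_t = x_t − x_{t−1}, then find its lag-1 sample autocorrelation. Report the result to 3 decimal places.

-0.461

First differences Δx: 2.8, -6.8, -0.7, 5.4, -4.7, -0.3
Mean of differences = -0.7167
Numerator Σ(Δx_t−Δx̄)(Δx_{t+1}−Δx̄) = -47.4169
Denominator Σ(Δx_t−Δx̄)² = 102.8283
r_1(Δx) = -47.4169 / 102.8283 = -0.461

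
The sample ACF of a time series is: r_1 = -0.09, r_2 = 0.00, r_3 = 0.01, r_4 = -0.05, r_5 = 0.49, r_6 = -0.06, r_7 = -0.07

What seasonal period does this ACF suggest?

The largest autocorrelation is r_5 = 0.49; the remaining lags stay at or below 0.01.
The dominant spike at lag 5 indicates a seasonal period of 5.

5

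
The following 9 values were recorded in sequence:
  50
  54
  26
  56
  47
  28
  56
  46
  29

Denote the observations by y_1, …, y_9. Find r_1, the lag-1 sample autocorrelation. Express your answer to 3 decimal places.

Mean ȳ = (50 + 54 + 26 + 56 + 47 + 28 + 56 + 46 + 29)/9 = 43.5556
Numerator Σ_{t=1}^{8}(y_t−ȳ)(y_{t+1}−ȳ) = -543.9753
Denominator Σ(y_t−ȳ)² = 1240.2222
r_1 = -543.9753 / 1240.2222 = -0.439

-0.439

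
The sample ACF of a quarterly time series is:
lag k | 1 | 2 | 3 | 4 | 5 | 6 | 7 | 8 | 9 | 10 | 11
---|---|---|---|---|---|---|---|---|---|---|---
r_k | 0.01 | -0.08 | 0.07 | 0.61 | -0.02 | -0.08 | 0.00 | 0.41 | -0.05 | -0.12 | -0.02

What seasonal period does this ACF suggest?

The largest autocorrelation is r_4 = 0.61, with a weaker echo at lag 8 (0.41); the remaining lags stay at or below 0.07.
The dominant spike at lag 4 indicates a seasonal period of 4.

4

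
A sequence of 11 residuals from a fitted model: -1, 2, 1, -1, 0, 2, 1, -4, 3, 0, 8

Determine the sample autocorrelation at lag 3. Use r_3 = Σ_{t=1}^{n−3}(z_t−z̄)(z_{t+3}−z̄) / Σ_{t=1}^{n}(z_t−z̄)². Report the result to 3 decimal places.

Mean z̄ = (-1 + 2 + 1 − 1 + 0 + 2 + 1 − 4 + 3 + 0 + 8)/11 = 1.0000
Numerator Σ_{t=1}^{8}(z_t−z̄)(z_{t+3}−z̄) = -25.0000
Denominator Σ(z_t−z̄)² = 90.0000
r_3 = -25.0000 / 90.0000 = -0.278

-0.278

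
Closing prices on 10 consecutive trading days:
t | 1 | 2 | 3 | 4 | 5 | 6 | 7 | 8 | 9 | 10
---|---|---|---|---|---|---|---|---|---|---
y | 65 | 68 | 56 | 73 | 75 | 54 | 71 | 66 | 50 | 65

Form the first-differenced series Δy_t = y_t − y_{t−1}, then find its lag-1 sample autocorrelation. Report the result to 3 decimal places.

First differences Δy: 3, -12, 17, 2, -21, 17, -5, -16, 15
Mean of differences = 0.0000
Numerator Σ(Δy_t−Δȳ)(Δy_{t+1}−Δȳ) = -850.0000
Denominator Σ(Δy_t−Δȳ)² = 1682.0000
r_1(Δy) = -850.0000 / 1682.0000 = -0.505

-0.505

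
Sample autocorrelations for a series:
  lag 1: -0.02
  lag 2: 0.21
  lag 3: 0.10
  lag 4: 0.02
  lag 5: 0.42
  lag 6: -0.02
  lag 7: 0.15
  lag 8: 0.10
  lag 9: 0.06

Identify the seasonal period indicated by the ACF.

The largest autocorrelation is r_5 = 0.42; the remaining lags stay at or below 0.21.
The dominant spike at lag 5 indicates a seasonal period of 5.

5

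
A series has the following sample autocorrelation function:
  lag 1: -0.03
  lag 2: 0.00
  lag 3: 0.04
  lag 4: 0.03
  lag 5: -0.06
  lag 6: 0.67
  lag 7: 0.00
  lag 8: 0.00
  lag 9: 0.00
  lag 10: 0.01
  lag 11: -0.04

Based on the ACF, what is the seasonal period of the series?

The largest autocorrelation is r_6 = 0.67; the remaining lags stay at or below 0.04.
The dominant spike at lag 6 indicates a seasonal period of 6.

6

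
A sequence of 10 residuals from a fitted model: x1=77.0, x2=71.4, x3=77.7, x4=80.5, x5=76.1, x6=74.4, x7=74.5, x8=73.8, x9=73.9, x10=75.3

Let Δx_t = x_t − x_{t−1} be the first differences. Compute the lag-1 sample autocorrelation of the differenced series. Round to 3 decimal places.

-0.215

First differences Δx: -5.6, 6.3, 2.8, -4.4, -1.7, 0.1, -0.7, 0.1, 1.4
Mean of differences = -0.1889
Numerator Σ(Δx_t−Δx̄)(Δx_{t+1}−Δx̄) = -22.2135
Denominator Σ(Δx_t−Δx̄)² = 103.2889
r_1(Δx) = -22.2135 / 103.2889 = -0.215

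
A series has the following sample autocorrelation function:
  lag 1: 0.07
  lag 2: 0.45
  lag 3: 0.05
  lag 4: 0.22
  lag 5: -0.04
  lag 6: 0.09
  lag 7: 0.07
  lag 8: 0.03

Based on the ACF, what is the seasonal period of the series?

The largest autocorrelation is r_2 = 0.45, with a weaker echo at lag 4 (0.22); the remaining lags stay at or below 0.09.
The dominant spike at lag 2 indicates a seasonal period of 2.

2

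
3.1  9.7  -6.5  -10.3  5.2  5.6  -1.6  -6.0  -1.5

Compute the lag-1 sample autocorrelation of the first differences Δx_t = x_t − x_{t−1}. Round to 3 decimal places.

First differences Δx: 6.6, -16.2, -3.8, 15.5, 0.4, -7.2, -4.4, 4.5
Mean of differences = -0.5750
Numerator Σ(Δx_t−Δx̄)(Δx_{t+1}−Δx̄) = -98.4181
Denominator Σ(Δx_t−Δx̄)² = 649.6550
r_1(Δx) = -98.4181 / 649.6550 = -0.151

-0.151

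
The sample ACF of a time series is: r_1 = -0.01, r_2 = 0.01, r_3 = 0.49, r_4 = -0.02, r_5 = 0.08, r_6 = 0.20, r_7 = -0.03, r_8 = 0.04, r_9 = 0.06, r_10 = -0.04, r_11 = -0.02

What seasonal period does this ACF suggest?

3

The largest autocorrelation is r_3 = 0.49, with a weaker echo at lag 6 (0.20); the remaining lags stay at or below 0.08.
The dominant spike at lag 3 indicates a seasonal period of 3.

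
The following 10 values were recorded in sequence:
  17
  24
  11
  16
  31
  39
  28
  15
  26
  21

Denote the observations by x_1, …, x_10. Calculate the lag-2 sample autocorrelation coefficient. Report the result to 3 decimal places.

Mean x̄ = (17 + 24 + 11 + 16 + 31 + 39 + 28 + 15 + 26 + 21)/10 = 22.8000
Numerator Σ_{t=1}^{8}(x_t−x̄)(x_{t+2}−x̄) = -199.6800
Denominator Σ(x_t−x̄)² = 651.6000
r_2 = -199.6800 / 651.6000 = -0.306

-0.306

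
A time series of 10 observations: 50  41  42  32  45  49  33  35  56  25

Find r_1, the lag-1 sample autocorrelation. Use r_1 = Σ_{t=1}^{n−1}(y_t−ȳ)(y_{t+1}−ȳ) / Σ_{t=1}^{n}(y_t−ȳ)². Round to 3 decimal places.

Mean ȳ = (50 + 41 + 42 + 32 + 45 + 49 + 33 + 35 + 56 + 25)/10 = 40.8000
Numerator Σ_{t=1}^{9}(y_t−ȳ)(y_{t+1}−ȳ) = -358.0400
Denominator Σ(y_t−ȳ)² = 823.6000
r_1 = -358.0400 / 823.6000 = -0.435

-0.435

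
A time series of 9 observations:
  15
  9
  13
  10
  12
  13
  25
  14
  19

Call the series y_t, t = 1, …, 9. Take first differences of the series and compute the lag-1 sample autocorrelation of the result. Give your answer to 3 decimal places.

First differences Δy: -6, 4, -3, 2, 1, 12, -11, 5
Mean of differences = 0.5000
Numerator Σ(Δy_t−Δȳ)(Δy_{t+1}−Δȳ) = -217.7500
Denominator Σ(Δy_t−Δȳ)² = 354.0000
r_1(Δy) = -217.7500 / 354.0000 = -0.615

-0.615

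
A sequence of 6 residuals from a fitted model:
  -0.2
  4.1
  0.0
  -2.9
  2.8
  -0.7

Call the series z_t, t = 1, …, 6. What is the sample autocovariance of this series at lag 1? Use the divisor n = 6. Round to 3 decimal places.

Mean z̄ = (-0.2 + 4.1 + 0.0 − 2.9 + 2.8 − 0.7)/6 = 0.5167
Deviations: -0.7167, 3.5833, -0.5167, -3.4167, 2.2833, -1.2167
Σ_{t=1}^{5}(z_t−z̄)(z_{t+1}−z̄) = -13.2336
γ_1 = -13.2336 / 6 = -2.206

-2.206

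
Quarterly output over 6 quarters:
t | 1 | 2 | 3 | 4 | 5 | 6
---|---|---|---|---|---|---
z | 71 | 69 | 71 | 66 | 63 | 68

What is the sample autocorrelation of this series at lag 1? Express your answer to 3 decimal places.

0.208

Mean z̄ = (71 + 69 + 71 + 66 + 63 + 68)/6 = 68.0000
Σ(z_t−z̄)(z_{t+1}−z̄) = (3.0000) + (3.0000) + (-6.0000) + (10.0000) + (0.0000) = 10.0000
Denominator Σ(z_t−z̄)² = 48.0000
r_1 = 10.0000 / 48.0000 = 0.208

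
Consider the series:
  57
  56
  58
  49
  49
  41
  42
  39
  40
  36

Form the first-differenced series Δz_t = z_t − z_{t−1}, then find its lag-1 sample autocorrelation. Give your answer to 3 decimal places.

First differences Δz: -1, 2, -9, 0, -8, 1, -3, 1, -4
Mean of differences = -2.3333
Numerator Σ(Δz_t−Δz̄)(Δz_{t+1}−Δz̄) = -80.7778
Denominator Σ(Δz_t−Δz̄)² = 128.0000
r_1(Δz) = -80.7778 / 128.0000 = -0.631

-0.631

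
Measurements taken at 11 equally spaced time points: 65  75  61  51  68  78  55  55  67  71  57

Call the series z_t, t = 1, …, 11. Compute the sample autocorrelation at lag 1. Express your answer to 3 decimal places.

-0.101

Mean z̄ = (65 + 75 + 61 + 51 + 68 + 78 + 55 + 55 + 67 + 71 + 57)/11 = 63.9091
Numerator Σ_{t=1}^{10}(z_t−z̄)(z_{t+1}−z̄) = -78.5537
Denominator Σ(z_t−z̄)² = 780.9091
r_1 = -78.5537 / 780.9091 = -0.101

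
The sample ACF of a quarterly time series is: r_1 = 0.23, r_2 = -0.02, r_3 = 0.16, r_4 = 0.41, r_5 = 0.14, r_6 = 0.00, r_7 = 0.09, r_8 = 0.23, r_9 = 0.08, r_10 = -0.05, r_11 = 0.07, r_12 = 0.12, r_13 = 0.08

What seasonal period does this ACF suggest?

The largest autocorrelation is r_4 = 0.41; the remaining lags stay at or below 0.23.
The dominant spike at lag 4 indicates a seasonal period of 4.

4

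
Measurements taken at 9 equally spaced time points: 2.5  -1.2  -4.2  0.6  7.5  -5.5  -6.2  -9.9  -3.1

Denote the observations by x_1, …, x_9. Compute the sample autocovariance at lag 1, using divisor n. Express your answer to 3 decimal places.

4.811

Mean x̄ = (2.5 − 1.2 − 4.2 + 0.6 + 7.5 − 5.5 − 6.2 − 9.9 − 3.1)/9 = -2.1667
Σ_{t=1}^{8}(x_t−x̄)(x_{t+1}−x̄) = 43.2956
γ_1 = 43.2956 / 9 = 4.811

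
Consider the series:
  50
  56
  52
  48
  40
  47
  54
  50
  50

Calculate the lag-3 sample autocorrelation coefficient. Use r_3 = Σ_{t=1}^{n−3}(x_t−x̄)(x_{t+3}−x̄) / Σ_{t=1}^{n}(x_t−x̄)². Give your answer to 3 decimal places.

Mean x̄ = (50 + 56 + 52 + 48 + 40 + 47 + 54 + 50 + 50)/9 = 49.6667
Numerator Σ_{t=1}^{6}(x_t−x̄)(x_{t+3}−x̄) = -79.3333
Denominator Σ(x_t−x̄)² = 168.0000
r_3 = -79.3333 / 168.0000 = -0.472

-0.472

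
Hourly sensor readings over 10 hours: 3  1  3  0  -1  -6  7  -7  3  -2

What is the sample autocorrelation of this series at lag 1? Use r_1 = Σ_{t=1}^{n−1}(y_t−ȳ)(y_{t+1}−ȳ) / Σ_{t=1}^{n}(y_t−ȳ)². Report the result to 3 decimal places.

Mean ȳ = (3 + 1 + 3 + 0 − 1 − 6 + 7 − 7 + 3 − 2)/10 = 0.1000
Numerator Σ_{t=1}^{9}(y_t−ȳ)(y_{t+1}−ȳ) = -106.0100
Denominator Σ(y_t−ȳ)² = 166.9000
r_1 = -106.0100 / 166.9000 = -0.635

-0.635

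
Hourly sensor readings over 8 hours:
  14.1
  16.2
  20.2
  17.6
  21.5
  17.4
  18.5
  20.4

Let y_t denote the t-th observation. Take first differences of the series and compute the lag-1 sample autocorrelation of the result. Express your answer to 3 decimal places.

First differences Δy: 2.1, 4.0, -2.6, 3.9, -4.1, 1.1, 1.9
Mean of differences = 0.9000
Numerator Σ(Δy_t−Δȳ)(Δy_{t+1}−Δȳ) = -33.4300
Denominator Σ(Δy_t−Δȳ)² = 58.3400
r_1(Δy) = -33.4300 / 58.3400 = -0.573

-0.573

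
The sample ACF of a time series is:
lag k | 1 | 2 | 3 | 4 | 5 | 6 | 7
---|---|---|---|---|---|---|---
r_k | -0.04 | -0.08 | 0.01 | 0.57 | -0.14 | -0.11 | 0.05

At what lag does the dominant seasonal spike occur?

The largest autocorrelation is r_4 = 0.57; the remaining lags stay at or below 0.05.
The dominant spike at lag 4 indicates a seasonal period of 4.

4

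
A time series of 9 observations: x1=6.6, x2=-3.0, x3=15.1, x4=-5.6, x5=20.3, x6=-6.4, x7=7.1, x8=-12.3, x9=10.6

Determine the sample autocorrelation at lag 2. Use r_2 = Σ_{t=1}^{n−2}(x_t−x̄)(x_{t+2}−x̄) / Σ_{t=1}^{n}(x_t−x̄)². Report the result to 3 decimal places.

Mean x̄ = (6.6 − 3.0 + 15.1 − 5.6 + 20.3 − 6.4 + 7.1 − 12.3 + 10.6)/9 = 3.6000
Σ(x_t−x̄)(x_{t+2}−x̄) = (34.5000) + (60.7200) + (192.0500) + (92.0000) + (58.4500) + (159.0000) + (24.5000) = 621.2200
Denominator Σ(x_t−x̄)² = 962.4000
r_2 = 621.2200 / 962.4000 = 0.645

0.645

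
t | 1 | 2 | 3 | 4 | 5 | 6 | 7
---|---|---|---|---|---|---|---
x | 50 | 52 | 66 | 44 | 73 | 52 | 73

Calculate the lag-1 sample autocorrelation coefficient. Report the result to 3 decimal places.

-0.593

Mean x̄ = (50 + 52 + 66 + 44 + 73 + 52 + 73)/7 = 58.5714
Deviations from mean: -8.5714, -6.5714, 7.4286, -14.5714, 14.4286, -6.5714, 14.4286
Σ(x_t−x̄)(x_{t+1}−x̄) = (56.3265) + (-48.8163) + (-108.2449) + (-210.2449) + (-94.8163) + (-94.8163) = -500.6122
Denominator Σ(x_t−x̄)² = 843.7143
r_1 = -500.6122 / 843.7143 = -0.593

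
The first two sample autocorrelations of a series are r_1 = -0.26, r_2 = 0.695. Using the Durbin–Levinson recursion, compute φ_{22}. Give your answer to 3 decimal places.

0.673

φ_{22} = (r_2 − r_1²) / (1 − r_1²)
r_1² = (-0.26)² = 0.0676
Numerator = 0.695 − 0.0676 = 0.6274; denominator = 1 − 0.0676 = 0.9324
φ_{22} = 0.6274 / 0.9324 = 0.673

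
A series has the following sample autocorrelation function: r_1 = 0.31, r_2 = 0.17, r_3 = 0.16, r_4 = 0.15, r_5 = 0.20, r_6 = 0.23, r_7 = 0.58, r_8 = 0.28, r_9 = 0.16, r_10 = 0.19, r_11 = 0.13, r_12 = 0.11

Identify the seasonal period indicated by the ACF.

The largest autocorrelation is r_7 = 0.58; the remaining lags stay at or below 0.31. The elevated value at lag 1 (0.31), dropping to 0.17 at lag 2, reflects decaying short-term dependence rather than seasonality.
The dominant spike at lag 7 indicates a seasonal period of 7.

7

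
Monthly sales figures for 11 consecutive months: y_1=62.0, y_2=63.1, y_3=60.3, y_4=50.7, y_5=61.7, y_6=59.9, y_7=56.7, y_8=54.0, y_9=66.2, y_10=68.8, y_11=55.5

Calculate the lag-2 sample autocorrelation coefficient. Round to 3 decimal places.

-0.469

Mean ȳ = (62.0 + 63.1 + 60.3 + 50.7 + 61.7 + 59.9 + 56.7 + 54.0 + 66.2 + 68.8 + 55.5)/11 = 59.9000
Numerator Σ_{t=1}^{9}(y_t−ȳ)(y_{t+2}−ȳ) = -134.0300
Denominator Σ(y_t−ȳ)² = 286.0000
r_2 = -134.0300 / 286.0000 = -0.469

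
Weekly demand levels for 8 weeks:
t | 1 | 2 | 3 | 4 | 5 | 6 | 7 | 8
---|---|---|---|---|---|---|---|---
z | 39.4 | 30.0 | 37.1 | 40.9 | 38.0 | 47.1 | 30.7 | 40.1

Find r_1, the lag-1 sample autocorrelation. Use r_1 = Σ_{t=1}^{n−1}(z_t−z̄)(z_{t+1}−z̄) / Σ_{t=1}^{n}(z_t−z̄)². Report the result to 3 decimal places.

-0.412

Mean z̄ = (39.4 + 30.0 + 37.1 + 40.9 + 38.0 + 47.1 + 30.7 + 40.1)/8 = 37.9125
Numerator Σ_{t=1}^{7}(z_t−z̄)(z_{t+1}−z̄) = -88.7452
Denominator Σ(z_t−z̄)² = 215.6288
r_1 = -88.7452 / 215.6288 = -0.412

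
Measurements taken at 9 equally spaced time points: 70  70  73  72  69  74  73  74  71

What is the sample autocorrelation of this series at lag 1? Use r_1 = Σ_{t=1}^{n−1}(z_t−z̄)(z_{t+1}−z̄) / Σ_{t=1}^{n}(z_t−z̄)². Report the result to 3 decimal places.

-0.066

Mean z̄ = (70 + 70 + 73 + 72 + 69 + 74 + 73 + 74 + 71)/9 = 71.7778
Numerator Σ_{t=1}^{8}(z_t−z̄)(z_{t+1}−z̄) = -1.8272
Denominator Σ(z_t−z̄)² = 27.5556
r_1 = -1.8272 / 27.5556 = -0.066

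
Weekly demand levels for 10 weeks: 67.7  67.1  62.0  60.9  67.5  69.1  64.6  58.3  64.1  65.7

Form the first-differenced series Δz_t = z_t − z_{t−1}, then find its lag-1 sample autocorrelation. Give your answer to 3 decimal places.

0.030

First differences Δz: -0.6, -5.1, -1.1, 6.6, 1.6, -4.5, -6.3, 5.8, 1.6
Mean of differences = -0.2222
Numerator Σ(Δz_t−Δz̄)(Δz_{t+1}−Δz̄) = 5.1440
Denominator Σ(Δz_t−Δz̄)² = 169.3956
r_1(Δz) = 5.1440 / 169.3956 = 0.030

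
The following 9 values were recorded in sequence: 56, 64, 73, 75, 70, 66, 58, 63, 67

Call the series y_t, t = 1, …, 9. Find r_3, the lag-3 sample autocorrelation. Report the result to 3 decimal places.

-0.554

Mean ȳ = (56 + 64 + 73 + 75 + 70 + 66 + 58 + 63 + 67)/9 = 65.7778
Numerator Σ_{t=1}^{6}(y_t−ȳ)(y_{t+3}−ȳ) = -179.2593
Denominator Σ(y_t−ȳ)² = 323.5556
r_3 = -179.2593 / 323.5556 = -0.554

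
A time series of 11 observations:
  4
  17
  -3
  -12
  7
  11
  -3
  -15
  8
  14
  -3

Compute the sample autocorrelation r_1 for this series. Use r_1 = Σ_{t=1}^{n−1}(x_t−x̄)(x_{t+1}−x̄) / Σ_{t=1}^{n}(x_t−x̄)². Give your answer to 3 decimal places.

-0.048

Mean x̄ = (4 + 17 − 3 − 12 + 7 + 11 − 3 − 15 + 8 + 14 − 3)/11 = 2.2727
Numerator Σ_{t=1}^{10}(x_t−x̄)(x_{t+1}−x̄) = -51.7107
Denominator Σ(x_t−x̄)² = 1074.1818
r_1 = -51.7107 / 1074.1818 = -0.048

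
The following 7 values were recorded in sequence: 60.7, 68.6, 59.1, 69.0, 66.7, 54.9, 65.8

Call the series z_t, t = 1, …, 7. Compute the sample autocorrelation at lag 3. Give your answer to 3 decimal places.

0.296

Mean z̄ = (60.7 + 68.6 + 59.1 + 69.0 + 66.7 + 54.9 + 65.8)/7 = 63.5429
Deviations from mean: -2.8429, 5.0571, -4.4429, 5.4571, 3.1571, -8.6429, 2.2571
Σ(z_t−z̄)(z_{t+3}−z̄) = (-15.5139) + (15.9661) + (38.3990) + (12.3176) = 51.1688
Denominator Σ(z_t−z̄)² = 172.9371
r_3 = 51.1688 / 172.9371 = 0.296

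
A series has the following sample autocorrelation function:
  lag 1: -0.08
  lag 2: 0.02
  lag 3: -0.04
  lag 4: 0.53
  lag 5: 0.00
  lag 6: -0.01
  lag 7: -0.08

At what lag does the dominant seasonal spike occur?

4

The largest autocorrelation is r_4 = 0.53; the remaining lags stay at or below 0.02.
The dominant spike at lag 4 indicates a seasonal period of 4.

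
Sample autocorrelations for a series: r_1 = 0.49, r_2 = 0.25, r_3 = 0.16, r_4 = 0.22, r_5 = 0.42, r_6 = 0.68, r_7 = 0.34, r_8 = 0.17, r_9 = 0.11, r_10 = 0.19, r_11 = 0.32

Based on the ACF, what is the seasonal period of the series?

6

The largest autocorrelation is r_6 = 0.68; the remaining lags stay at or below 0.49. The elevated value at lag 1 (0.49), dropping to 0.25 at lag 2, reflects decaying short-term dependence rather than seasonality.
The dominant spike at lag 6 indicates a seasonal period of 6.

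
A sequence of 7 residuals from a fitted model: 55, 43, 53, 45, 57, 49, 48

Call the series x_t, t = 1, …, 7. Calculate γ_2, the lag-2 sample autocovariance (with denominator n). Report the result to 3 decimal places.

8.857

Mean x̄ = (55 + 43 + 53 + 45 + 57 + 49 + 48)/7 = 50.0000
Deviations: 5.0000, -7.0000, 3.0000, -5.0000, 7.0000, -1.0000, -2.0000
Σ_{t=1}^{5}(x_t−x̄)(x_{t+2}−x̄) = 62.0000
γ_2 = 62.0000 / 7 = 8.857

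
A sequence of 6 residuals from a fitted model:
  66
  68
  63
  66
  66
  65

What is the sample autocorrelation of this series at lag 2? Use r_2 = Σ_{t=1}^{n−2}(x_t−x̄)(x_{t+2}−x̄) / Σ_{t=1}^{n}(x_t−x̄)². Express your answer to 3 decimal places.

Mean x̄ = (66 + 68 + 63 + 66 + 66 + 65)/6 = 65.6667
Deviations from mean: 0.3333, 2.3333, -2.6667, 0.3333, 0.3333, -0.6667
Σ(x_t−x̄)(x_{t+2}−x̄) = (-0.8889) + (0.7778) + (-0.8889) + (-0.2222) = -1.2222
Denominator Σ(x_t−x̄)² = 13.3333
r_2 = -1.2222 / 13.3333 = -0.092

-0.092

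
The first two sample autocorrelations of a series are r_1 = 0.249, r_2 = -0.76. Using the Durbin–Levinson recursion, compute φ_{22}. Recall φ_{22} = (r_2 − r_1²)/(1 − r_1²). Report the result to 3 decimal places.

φ_{22} = (r_2 − r_1²) / (1 − r_1²)
r_1² = (0.249)² = 0.062001
Numerator = -0.76 − 0.0620 = -0.8220; denominator = 1 − 0.0620 = 0.9380
φ_{22} = -0.8220 / 0.9380 = -0.876

-0.876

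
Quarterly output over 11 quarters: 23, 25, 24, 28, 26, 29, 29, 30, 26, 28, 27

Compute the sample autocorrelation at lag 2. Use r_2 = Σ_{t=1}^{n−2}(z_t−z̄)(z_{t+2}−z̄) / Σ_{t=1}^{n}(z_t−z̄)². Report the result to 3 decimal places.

0.413

Mean z̄ = (23 + 25 + 24 + 28 + 26 + 29 + 29 + 30 + 26 + 28 + 27)/11 = 26.8182
Numerator Σ_{t=1}^{9}(z_t−z̄)(z_{t+2}−z̄) = 20.4793
Denominator Σ(z_t−z̄)² = 49.6364
r_2 = 20.4793 / 49.6364 = 0.413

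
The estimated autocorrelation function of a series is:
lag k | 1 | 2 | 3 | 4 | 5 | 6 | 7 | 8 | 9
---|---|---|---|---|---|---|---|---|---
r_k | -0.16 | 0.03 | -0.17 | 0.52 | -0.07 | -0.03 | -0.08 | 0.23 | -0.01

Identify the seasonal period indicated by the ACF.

4

The largest autocorrelation is r_4 = 0.52, with a weaker echo at lag 8 (0.23); the remaining lags stay at or below 0.03.
The dominant spike at lag 4 indicates a seasonal period of 4.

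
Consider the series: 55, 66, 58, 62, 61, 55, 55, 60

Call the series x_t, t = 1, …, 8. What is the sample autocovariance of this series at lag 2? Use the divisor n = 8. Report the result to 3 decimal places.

-0.125

Mean x̄ = (55 + 66 + 58 + 62 + 61 + 55 + 55 + 60)/8 = 59.0000
Deviations: -4.0000, 7.0000, -1.0000, 3.0000, 2.0000, -4.0000, -4.0000, 1.0000
Σ_{t=1}^{6}(x_t−x̄)(x_{t+2}−x̄) = -1.0000
γ_2 = -1.0000 / 8 = -0.125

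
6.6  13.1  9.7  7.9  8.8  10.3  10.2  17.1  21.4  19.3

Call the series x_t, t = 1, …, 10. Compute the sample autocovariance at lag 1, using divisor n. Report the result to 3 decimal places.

12.867

Mean x̄ = (6.6 + 13.1 + 9.7 + 7.9 + 8.8 + 10.3 + 10.2 + 17.1 + 21.4 + 19.3)/10 = 12.4400
Σ_{t=1}^{9}(x_t−x̄)(x_{t+1}−x̄) = 128.6664
γ_1 = 128.6664 / 10 = 12.867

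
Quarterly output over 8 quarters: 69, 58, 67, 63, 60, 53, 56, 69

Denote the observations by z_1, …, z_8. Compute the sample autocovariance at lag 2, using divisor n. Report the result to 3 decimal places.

-4.957

Mean z̄ = (69 + 58 + 67 + 63 + 60 + 53 + 56 + 69)/8 = 61.8750
Σ_{t=1}^{6}(z_t−z̄)(z_{t+2}−z̄) = -39.6563
γ_2 = -39.6563 / 8 = -4.957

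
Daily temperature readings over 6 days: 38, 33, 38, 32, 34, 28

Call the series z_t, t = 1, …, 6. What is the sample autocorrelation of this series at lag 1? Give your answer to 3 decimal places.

-0.218

Mean z̄ = (38 + 33 + 38 + 32 + 34 + 28)/6 = 33.8333
Deviations from mean: 4.1667, -0.8333, 4.1667, -1.8333, 0.1667, -5.8333
Numerator Σ_{t=1}^{5}(z_t−z̄)(z_{t+1}−z̄) = -15.8611
Denominator Σ(z_t−z̄)² = 72.8333
r_1 = -15.8611 / 72.8333 = -0.218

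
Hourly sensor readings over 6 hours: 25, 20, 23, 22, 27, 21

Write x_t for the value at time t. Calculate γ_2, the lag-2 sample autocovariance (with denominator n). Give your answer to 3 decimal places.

Mean x̄ = (25 + 20 + 23 + 22 + 27 + 21)/6 = 23.0000
Σ_{t=1}^{4}(x_t−x̄)(x_{t+2}−x̄) = 5.0000
γ_2 = 5.0000 / 6 = 0.833

0.833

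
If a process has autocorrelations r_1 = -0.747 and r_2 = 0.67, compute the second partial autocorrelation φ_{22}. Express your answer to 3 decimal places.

φ_{22} = (r_2 − r_1²) / (1 − r_1²)
r_1² = (-0.747)² = 0.558009
Numerator = 0.67 − 0.5580 = 0.1120; denominator = 1 − 0.5580 = 0.4420
φ_{22} = 0.1120 / 0.4420 = 0.253

0.253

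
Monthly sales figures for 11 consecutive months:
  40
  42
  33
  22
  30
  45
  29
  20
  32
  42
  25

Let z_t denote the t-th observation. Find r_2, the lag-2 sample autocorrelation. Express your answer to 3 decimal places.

Mean z̄ = (40 + 42 + 33 + 22 + 30 + 45 + 29 + 20 + 32 + 42 + 25)/11 = 32.7273
Numerator Σ_{t=1}^{9}(z_t−z̄)(z_{t+2}−z̄) = -485.6033
Denominator Σ(z_t−z̄)² = 734.1818
r_2 = -485.6033 / 734.1818 = -0.661

-0.661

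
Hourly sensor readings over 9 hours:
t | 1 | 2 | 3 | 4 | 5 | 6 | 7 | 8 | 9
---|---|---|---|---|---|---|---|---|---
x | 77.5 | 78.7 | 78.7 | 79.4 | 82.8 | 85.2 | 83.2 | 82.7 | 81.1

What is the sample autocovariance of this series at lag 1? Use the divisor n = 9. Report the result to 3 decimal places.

Mean x̄ = (77.5 + 78.7 + 78.7 + 79.4 + 82.8 + 85.2 + 83.2 + 82.7 + 81.1)/9 = 81.0333
Σ_{t=1}^{8}(x_t−x̄)(x_{t+1}−x̄) = 34.7256
γ_1 = 34.7256 / 9 = 3.858

3.858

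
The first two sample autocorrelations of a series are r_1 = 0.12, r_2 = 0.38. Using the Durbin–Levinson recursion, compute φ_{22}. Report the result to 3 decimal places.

0.371

φ_{22} = (r_2 − r_1²) / (1 − r_1²)
r_1² = (0.12)² = 0.0144
Numerator = 0.38 − 0.0144 = 0.3656; denominator = 1 − 0.0144 = 0.9856
φ_{22} = 0.3656 / 0.9856 = 0.371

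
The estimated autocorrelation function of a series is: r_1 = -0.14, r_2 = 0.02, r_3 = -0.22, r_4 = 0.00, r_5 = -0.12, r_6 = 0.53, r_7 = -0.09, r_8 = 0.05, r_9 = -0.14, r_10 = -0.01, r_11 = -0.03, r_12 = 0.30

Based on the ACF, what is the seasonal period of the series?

6

The largest autocorrelation is r_6 = 0.53, with a weaker echo at lag 12 (0.30); the remaining lags stay at or below 0.05.
The dominant spike at lag 6 indicates a seasonal period of 6.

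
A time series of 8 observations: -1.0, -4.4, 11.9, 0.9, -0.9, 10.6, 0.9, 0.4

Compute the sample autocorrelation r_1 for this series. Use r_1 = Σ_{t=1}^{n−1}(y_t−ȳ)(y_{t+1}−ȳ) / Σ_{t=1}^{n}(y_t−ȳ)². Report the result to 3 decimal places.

-0.370

Mean ȳ = (-1.0 − 4.4 + 11.9 + 0.9 − 0.9 + 10.6 + 0.9 + 0.4)/8 = 2.3000
Numerator Σ_{t=1}^{7}(y_t−ȳ)(y_{t+1}−ȳ) = -86.6900
Denominator Σ(y_t−ȳ)² = 234.6000
r_1 = -86.6900 / 234.6000 = -0.370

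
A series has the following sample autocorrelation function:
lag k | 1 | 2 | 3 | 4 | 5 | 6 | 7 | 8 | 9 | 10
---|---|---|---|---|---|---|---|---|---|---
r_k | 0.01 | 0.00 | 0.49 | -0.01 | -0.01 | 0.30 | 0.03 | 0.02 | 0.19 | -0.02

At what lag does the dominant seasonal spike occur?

The largest autocorrelation is r_3 = 0.49, with weaker echoes at lags 6 (0.30) and 9 (0.19); the remaining lags stay at or below 0.03.
The dominant spike at lag 3 indicates a seasonal period of 3.

3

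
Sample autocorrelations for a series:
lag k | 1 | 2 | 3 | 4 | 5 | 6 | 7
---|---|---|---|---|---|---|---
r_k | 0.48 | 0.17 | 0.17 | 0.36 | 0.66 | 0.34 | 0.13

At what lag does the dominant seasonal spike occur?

The largest autocorrelation is r_5 = 0.66; the remaining lags stay at or below 0.48. The elevated value at lag 1 (0.48), dropping to 0.17 at lag 2, reflects decaying short-term dependence rather than seasonality.
The dominant spike at lag 5 indicates a seasonal period of 5.

5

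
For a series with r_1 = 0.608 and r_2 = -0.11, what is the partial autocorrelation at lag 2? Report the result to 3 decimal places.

-0.761

φ_{22} = (r_2 − r_1²) / (1 − r_1²)
r_1² = (0.608)² = 0.369664
Numerator = -0.11 − 0.3697 = -0.4797; denominator = 1 − 0.3697 = 0.6303
φ_{22} = -0.4797 / 0.6303 = -0.761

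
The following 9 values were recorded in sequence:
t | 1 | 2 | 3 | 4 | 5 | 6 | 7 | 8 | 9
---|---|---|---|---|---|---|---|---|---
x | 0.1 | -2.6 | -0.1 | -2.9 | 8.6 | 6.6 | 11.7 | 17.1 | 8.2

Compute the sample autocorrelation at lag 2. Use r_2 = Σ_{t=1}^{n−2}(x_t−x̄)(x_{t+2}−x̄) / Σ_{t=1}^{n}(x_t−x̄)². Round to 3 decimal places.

Mean x̄ = (0.1 − 2.6 − 0.1 − 2.9 + 8.6 + 6.6 + 11.7 + 17.1 + 8.2)/9 = 5.1889
Σ(x_t−x̄)(x_{t+2}−x̄) = (26.9146) + (63.0035) + (-18.0410) + (-11.4143) + (22.2101) + (16.8079) + (19.6057) = 119.0864
Denominator Σ(x_t−x̄)² = 386.9289
r_2 = 119.0864 / 386.9289 = 0.308

0.308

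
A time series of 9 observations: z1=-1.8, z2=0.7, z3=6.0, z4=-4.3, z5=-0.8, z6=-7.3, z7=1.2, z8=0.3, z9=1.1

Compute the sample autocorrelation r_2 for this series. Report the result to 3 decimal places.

Mean z̄ = (-1.8 + 0.7 + 6.0 − 4.3 − 0.8 − 7.3 + 1.2 + 0.3 + 1.1)/9 = -0.5444
Σ(z_t−z̄)(z_{t+2}−z̄) = (-8.2169) + (-4.6736) + (-1.6725) + (25.3709) + (-0.4458) + (-5.7047) + (2.8686) = 7.5260
Denominator Σ(z_t−z̄)² = 112.2222
r_2 = 7.5260 / 112.2222 = 0.067

0.067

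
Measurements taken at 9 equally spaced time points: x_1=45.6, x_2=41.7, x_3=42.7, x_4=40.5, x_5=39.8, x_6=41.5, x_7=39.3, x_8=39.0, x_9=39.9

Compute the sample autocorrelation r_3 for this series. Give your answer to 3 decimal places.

0.015

Mean x̄ = (45.6 + 41.7 + 42.7 + 40.5 + 39.8 + 41.5 + 39.3 + 39.0 + 39.9)/9 = 41.1111
Numerator Σ_{t=1}^{6}(x_t−x̄)(x_{t+3}−x̄) = 0.5063
Denominator Σ(x_t−x̄)² = 34.4689
r_3 = 0.5063 / 34.4689 = 0.015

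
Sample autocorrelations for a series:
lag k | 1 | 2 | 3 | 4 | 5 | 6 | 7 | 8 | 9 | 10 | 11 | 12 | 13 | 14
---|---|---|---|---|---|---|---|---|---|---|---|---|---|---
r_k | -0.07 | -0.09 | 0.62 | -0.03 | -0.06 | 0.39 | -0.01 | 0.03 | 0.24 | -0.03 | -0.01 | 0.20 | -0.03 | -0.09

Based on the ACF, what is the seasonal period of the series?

3

The largest autocorrelation is r_3 = 0.62, with weaker echoes at lags 6 (0.39), 9 (0.24) and 12 (0.20); the remaining lags stay at or below 0.03.
The dominant spike at lag 3 indicates a seasonal period of 3.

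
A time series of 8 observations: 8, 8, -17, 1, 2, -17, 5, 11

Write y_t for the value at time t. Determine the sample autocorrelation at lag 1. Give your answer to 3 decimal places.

Mean ȳ = (8 + 8 − 17 + 1 + 2 − 17 + 5 + 11)/8 = 0.1250
Deviations from mean: 7.8750, 7.8750, -17.1250, 0.8750, 1.8750, -17.1250, 4.8750, 10.8750
Numerator Σ_{t=1}^{7}(y_t−ȳ)(y_{t+1}−ȳ) = -148.7656
Denominator Σ(y_t−ȳ)² = 856.8750
r_1 = -148.7656 / 856.8750 = -0.174

-0.174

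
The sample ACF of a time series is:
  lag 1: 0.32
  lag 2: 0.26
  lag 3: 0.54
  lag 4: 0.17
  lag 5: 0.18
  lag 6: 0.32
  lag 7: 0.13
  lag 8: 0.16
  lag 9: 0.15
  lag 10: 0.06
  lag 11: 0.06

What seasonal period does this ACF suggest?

The largest autocorrelation is r_3 = 0.54; the remaining lags stay at or below 0.32. The elevated value at lag 1 (0.32), dropping to 0.26 at lag 2, reflects decaying short-term dependence rather than seasonality.
The dominant spike at lag 3 indicates a seasonal period of 3.

3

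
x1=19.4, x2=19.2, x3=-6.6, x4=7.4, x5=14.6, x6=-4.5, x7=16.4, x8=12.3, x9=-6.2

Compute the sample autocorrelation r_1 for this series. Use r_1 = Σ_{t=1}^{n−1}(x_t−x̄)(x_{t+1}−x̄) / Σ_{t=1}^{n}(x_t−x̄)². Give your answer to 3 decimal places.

Mean x̄ = (19.4 + 19.2 − 6.6 + 7.4 + 14.6 − 4.5 + 16.4 + 12.3 − 6.2)/9 = 8.0000
Numerator Σ_{t=1}^{8}(x_t−x̄)(x_{t+1}−x̄) = -243.4800
Denominator Σ(x_t−x̄)² = 959.4200
r_1 = -243.4800 / 959.4200 = -0.254

-0.254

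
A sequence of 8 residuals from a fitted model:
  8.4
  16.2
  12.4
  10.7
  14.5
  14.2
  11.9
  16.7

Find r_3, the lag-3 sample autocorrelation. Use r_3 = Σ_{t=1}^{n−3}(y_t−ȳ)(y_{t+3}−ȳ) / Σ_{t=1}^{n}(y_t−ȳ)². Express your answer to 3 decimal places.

Mean ȳ = (8.4 + 16.2 + 12.4 + 10.7 + 14.5 + 14.2 + 11.9 + 16.7)/8 = 13.1250
Deviations from mean: -4.7250, 3.0750, -0.7250, -2.4250, 1.3750, 1.0750, -1.2250, 3.5750
Σ(y_t−ȳ)(y_{t+3}−ȳ) = (11.4581) + (4.2281) + (-0.7794) + (2.9706) + (4.9156) = 22.7931
Denominator Σ(y_t−ȳ)² = 55.5150
r_3 = 22.7931 / 55.5150 = 0.411

0.411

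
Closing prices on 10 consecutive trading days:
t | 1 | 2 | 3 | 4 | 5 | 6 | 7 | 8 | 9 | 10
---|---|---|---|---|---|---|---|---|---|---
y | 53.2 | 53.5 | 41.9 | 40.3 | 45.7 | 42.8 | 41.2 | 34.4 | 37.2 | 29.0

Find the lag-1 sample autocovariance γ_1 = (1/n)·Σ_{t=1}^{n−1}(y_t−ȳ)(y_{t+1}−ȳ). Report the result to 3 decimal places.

Mean ȳ = (53.2 + 53.5 + 41.9 + 40.3 + 45.7 + 42.8 + 41.2 + 34.4 + 37.2 + 29.0)/10 = 41.9200
Σ_{t=1}^{9}(y_t−ȳ)(y_{t+1}−ȳ) = 228.8836
γ_1 = 228.8836 / 10 = 22.888

22.888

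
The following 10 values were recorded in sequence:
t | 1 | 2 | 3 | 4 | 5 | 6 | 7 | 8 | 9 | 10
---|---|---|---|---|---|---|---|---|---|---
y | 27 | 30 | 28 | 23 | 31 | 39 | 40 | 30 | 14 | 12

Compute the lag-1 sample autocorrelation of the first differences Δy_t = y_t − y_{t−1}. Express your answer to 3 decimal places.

First differences Δy: 3, -2, -5, 8, 8, 1, -10, -16, -2
Mean of differences = -1.6667
Numerator Σ(Δy_t−Δȳ)(Δy_{t+1}−Δȳ) = 188.5556
Denominator Σ(Δy_t−Δȳ)² = 502.0000
r_1(Δy) = 188.5556 / 502.0000 = 0.376

0.376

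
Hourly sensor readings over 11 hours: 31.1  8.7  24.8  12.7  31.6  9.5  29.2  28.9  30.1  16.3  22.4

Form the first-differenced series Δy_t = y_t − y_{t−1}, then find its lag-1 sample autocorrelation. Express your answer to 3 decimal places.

First differences Δy: -22.4, 16.1, -12.1, 18.9, -22.1, 19.7, -0.3, 1.2, -13.8, 6.1
Mean of differences = -0.8700
Numerator Σ(Δy_t−Δȳ)(Δy_{t+1}−Δȳ) = -1738.3549
Denominator Σ(Δy_t−Δȳ)² = 2362.7010
r_1(Δy) = -1738.3549 / 2362.7010 = -0.736

-0.736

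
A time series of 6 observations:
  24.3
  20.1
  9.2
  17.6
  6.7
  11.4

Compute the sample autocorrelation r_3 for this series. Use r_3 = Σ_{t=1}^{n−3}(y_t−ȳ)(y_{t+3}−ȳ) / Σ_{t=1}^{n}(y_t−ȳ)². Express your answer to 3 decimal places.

Mean ȳ = (24.3 + 20.1 + 9.2 + 17.6 + 6.7 + 11.4)/6 = 14.8833
Deviations from mean: 9.4167, 5.2167, -5.6833, 2.7167, -8.1833, -3.4833
Σ(y_t−ȳ)(y_{t+3}−ȳ) = (25.5819) + (-42.6897) + (19.7969) = 2.6892
Denominator Σ(y_t−ȳ)² = 234.6683
r_3 = 2.6892 / 234.6683 = 0.011

0.011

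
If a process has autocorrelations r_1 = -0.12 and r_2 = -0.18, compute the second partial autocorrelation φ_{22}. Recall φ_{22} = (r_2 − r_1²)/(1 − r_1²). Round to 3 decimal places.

-0.197

φ_{22} = (r_2 − r_1²) / (1 − r_1²)
r_1² = (-0.12)² = 0.0144
Numerator = -0.18 − 0.0144 = -0.1944; denominator = 1 − 0.0144 = 0.9856
φ_{22} = -0.1944 / 0.9856 = -0.197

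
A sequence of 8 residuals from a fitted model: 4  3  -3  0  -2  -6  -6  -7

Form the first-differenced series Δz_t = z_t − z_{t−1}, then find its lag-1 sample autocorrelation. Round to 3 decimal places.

First differences Δz: -1, -6, 3, -2, -4, 0, -1
Mean of differences = -1.5714
Numerator Σ(Δz_t−Δz̄)(Δz_{t+1}−Δz̄) = -26.6122
Denominator Σ(Δz_t−Δz̄)² = 49.7143
r_1(Δz) = -26.6122 / 49.7143 = -0.535

-0.535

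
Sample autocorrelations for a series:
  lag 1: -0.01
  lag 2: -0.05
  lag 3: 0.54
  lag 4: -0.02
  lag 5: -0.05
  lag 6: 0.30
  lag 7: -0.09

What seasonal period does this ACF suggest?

3

The largest autocorrelation is r_3 = 0.54, with a weaker echo at lag 6 (0.30); the remaining lags stay at or below -0.01.
The dominant spike at lag 3 indicates a seasonal period of 3.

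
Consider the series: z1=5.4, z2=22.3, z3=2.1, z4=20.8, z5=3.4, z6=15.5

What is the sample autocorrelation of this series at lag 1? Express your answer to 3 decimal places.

-0.884

Mean z̄ = (5.4 + 22.3 + 2.1 + 20.8 + 3.4 + 15.5)/6 = 11.5833
Σ(z_t−z̄)(z_{t+1}−z̄) = (-66.2647) + (-101.6297) + (-87.4047) + (-75.4231) + (-32.0514) = -362.7736
Denominator Σ(z_t−z̄)² = 410.2683
r_1 = -362.7736 / 410.2683 = -0.884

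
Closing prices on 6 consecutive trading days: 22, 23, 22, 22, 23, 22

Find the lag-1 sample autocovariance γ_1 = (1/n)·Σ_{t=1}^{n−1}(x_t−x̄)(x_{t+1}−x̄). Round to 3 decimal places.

-0.130

Mean x̄ = (22 + 23 + 22 + 22 + 23 + 22)/6 = 22.3333
Σ_{t=1}^{5}(x_t−x̄)(x_{t+1}−x̄) = -0.7778
γ_1 = -0.7778 / 6 = -0.130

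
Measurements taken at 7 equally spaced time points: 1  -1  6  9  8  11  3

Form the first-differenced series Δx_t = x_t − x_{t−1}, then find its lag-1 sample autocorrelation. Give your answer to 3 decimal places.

-0.200

First differences Δx: -2, 7, 3, -1, 3, -8
Mean of differences = 0.3333
Numerator Σ(Δx_t−Δx̄)(Δx_{t+1}−Δx̄) = -27.1111
Denominator Σ(Δx_t−Δx̄)² = 135.3333
r_1(Δx) = -27.1111 / 135.3333 = -0.200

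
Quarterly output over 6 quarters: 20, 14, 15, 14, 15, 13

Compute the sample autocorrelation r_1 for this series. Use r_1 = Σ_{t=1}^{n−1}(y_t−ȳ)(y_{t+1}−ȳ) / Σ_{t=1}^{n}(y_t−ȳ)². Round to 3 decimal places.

Mean ȳ = (20 + 14 + 15 + 14 + 15 + 13)/6 = 15.1667
Numerator Σ_{t=1}^{5}(y_t−ȳ)(y_{t+1}−ȳ) = -4.6944
Denominator Σ(y_t−ȳ)² = 30.8333
r_1 = -4.6944 / 30.8333 = -0.152

-0.152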